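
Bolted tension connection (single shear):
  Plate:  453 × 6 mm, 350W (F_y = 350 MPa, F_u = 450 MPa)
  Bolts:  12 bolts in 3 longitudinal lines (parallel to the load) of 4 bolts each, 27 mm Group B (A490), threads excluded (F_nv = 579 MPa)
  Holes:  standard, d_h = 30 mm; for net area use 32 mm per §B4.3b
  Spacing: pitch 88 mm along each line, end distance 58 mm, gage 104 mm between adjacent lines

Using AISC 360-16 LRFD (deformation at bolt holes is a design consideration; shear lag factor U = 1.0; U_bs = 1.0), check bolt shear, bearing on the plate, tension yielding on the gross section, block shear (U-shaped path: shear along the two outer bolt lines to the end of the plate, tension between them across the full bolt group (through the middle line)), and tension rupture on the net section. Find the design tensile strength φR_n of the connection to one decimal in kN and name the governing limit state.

722.9 kN (net-section rupture governs)

Bolt shear: A_b = π(27)²/4 = 572.56 mm². φR_n = 0.75 × 579 × 572.56 × 12 × 1 = 2983.6 kN.
Bearing (6 mm plate, F_u = 450 MPa): end bolts L_c = 58 − 30/2 = 43, R_n = min(1.2×43×6×450, 2.4×27×6×450) = 139.32 kN/bolt; interior L_c = 88 − 30 = 58, R_n = 174.96 kN/bolt. φR_n = 0.75 × (3×139.32 + 9×174.96) = 1494.5 kN.
Tension yield (gross): A_g = 453×6 = 2718 mm². φR_n = 0.90 × 350 × 2718 = 856.2 kN.
Block shear: shear path 2×[58+3×88] = 2×322 mm, A_gv = 3864, A_nv = 2×(322 − 3.5×32)×6 = 2520 mm²; tension across gage: (208 − 2×32)×6 = 864 mm². R_n = min(0.6×450×2520, 0.6×350×3864) + 1.0×450×864 = min(680.4, 811.44) + 388.8 = 1069.2 kN. φR_n = 0.75 × 1069.2 = 801.9 kN.
Tension rupture (net): A_n = (453 − 3×32)×6 = 2142 mm² (U = 1.0, A_e = A_n). φR_n = 0.75 × 450 × 2142 = 722.9 kN.
Governing: min(2983.6, 1494.5, 856.2, 801.9, 722.9) = 722.9 kN → net-section rupture.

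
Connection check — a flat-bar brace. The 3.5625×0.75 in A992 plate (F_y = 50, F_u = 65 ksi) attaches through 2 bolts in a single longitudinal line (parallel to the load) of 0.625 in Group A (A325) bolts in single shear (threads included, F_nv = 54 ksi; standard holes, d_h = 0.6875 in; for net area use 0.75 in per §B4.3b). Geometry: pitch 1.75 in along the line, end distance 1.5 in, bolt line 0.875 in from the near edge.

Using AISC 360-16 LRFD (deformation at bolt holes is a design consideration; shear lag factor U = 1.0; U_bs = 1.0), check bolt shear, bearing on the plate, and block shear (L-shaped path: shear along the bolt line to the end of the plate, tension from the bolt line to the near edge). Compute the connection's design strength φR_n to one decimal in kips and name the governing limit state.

Bolt shear: A_b = π(0.625)²/4 = 0.3068 in². φR_n = 0.75 × 54 × 0.3068 × 2 × 1 = 24.9 kips.
Bearing (0.75 in plate, F_u = 65 ksi): end bolts L_c = 1.5 − 0.6875/2 = 1.15625, R_n = min(1.2×1.15625×0.75×65, 2.4×0.625×0.75×65) = 67.641 kips/bolt; interior L_c = 1.75 − 0.6875 = 1.0625, R_n = 62.156 kips/bolt. φR_n = 0.75 × (1×67.641 + 1×62.156) = 97.3 kips.
Block shear: shear path 1×[1.5+1×1.75] = 1×3.25 in, A_gv = 2.4375, A_nv = 1×(3.25 − 1.5×0.75)×0.75 = 1.5938 in²; tension to near edge: (0.875 − 0.5×0.75)×0.75 = 0.375 in². R_n = min(0.6×65×1.5938, 0.6×50×2.4375) + 1.0×65×0.375 = min(62.158, 73.125) + 24.375 = 86.533 kips. φR_n = 0.75 × 86.533 = 64.9 kips.
Governing: min(24.9, 97.3, 64.9) = 24.9 kips → bolt shear.

24.9 kips (bolt shear governs)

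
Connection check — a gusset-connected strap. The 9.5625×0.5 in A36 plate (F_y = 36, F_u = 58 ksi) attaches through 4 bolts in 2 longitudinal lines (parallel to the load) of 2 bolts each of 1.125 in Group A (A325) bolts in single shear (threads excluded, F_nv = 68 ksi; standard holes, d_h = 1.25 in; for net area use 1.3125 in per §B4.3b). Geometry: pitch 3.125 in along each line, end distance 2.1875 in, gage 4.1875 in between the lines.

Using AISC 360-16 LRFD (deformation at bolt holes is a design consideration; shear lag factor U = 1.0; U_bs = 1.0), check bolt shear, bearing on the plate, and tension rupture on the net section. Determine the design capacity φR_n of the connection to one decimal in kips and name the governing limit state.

150.9 kips (net-section rupture governs)

Bolt shear: A_b = π(1.125)²/4 = 0.99402 in². φR_n = 0.75 × 68 × 0.99402 × 4 × 1 = 202.8 kips.
Bearing (0.5 in plate, F_u = 58 ksi): end bolts L_c = 2.1875 − 1.25/2 = 1.5625, R_n = min(1.2×1.5625×0.5×58, 2.4×1.125×0.5×58) = 54.375 kips/bolt; interior L_c = 3.125 − 1.25 = 1.875, R_n = 65.25 kips/bolt. φR_n = 0.75 × (2×54.375 + 2×65.25) = 179.4 kips.
Tension rupture (net): A_n = (9.5625 − 2×1.3125)×0.5 = 3.4688 in² (U = 1.0, A_e = A_n). φR_n = 0.75 × 58 × 3.4688 = 150.9 kips.
Governing: min(202.8, 179.4, 150.9) = 150.9 kips → net-section rupture.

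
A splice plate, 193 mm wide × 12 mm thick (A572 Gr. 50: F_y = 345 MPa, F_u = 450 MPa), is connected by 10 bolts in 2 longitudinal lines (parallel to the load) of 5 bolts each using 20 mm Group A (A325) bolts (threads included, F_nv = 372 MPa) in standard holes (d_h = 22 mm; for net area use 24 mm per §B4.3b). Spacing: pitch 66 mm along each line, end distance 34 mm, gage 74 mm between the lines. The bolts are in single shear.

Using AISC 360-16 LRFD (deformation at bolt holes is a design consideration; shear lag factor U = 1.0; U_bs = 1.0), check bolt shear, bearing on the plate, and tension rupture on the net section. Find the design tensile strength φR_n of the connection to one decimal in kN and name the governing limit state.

587.3 kN (net-section rupture governs)

Bolt shear: A_b = π(20)²/4 = 314.16 mm². φR_n = 0.75 × 372 × 314.16 × 10 × 1 = 876.5 kN.
Bearing (12 mm plate, F_u = 450 MPa): end bolts L_c = 34 − 22/2 = 23, R_n = min(1.2×23×12×450, 2.4×20×12×450) = 149.04 kN/bolt; interior L_c = 66 − 22 = 44, R_n = 259.2 kN/bolt. φR_n = 0.75 × (2×149.04 + 8×259.2) = 1778.8 kN.
Tension rupture (net): A_n = (193 − 2×24)×12 = 1740 mm² (U = 1.0, A_e = A_n). φR_n = 0.75 × 450 × 1740 = 587.3 kN.
Governing: min(876.5, 1778.8, 587.3) = 587.3 kN → net-section rupture.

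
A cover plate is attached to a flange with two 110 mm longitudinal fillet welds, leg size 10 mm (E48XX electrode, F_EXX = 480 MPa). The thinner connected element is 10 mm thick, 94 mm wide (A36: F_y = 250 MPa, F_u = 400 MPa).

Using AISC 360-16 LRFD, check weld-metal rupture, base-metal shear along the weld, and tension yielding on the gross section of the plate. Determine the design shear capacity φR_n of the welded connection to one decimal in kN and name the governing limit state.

Weld metal: throat = 0.707×10 = 7.07 mm, L = 2×110 = 220 mm. φR_n = 0.75 × 0.6 × 480 × 7.07 × 220 = 336.0 kN.
Base metal shear (10 mm plate): yield φR_n = 1.0×0.6×250×10×220 = 330.0 kN; rupture φR_n = 0.75×0.6×400×10×220 = 396.0 kN; take 330.0 kN (yield).
Tension yield (gross): A_g = 94×10 = 940 mm². φR_n = 0.90 × 250 × 940 = 211.5 kN.
Governing: min(336.0, 330.0, 211.5) = 211.5 kN → gross-section yield.

211.5 kN (gross-section yield governs)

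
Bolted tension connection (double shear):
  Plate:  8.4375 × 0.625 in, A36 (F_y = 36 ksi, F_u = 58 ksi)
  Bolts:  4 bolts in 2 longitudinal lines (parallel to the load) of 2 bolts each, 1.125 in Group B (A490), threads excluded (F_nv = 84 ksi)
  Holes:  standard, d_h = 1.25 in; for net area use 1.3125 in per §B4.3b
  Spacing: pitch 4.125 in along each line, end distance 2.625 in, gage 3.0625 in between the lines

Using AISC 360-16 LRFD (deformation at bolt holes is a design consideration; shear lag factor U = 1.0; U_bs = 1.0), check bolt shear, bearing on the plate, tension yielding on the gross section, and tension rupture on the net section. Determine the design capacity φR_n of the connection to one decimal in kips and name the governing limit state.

158.0 kips (net-section rupture governs)

Bolt shear: A_b = π(1.125)²/4 = 0.99402 in². φR_n = 0.75 × 84 × 0.99402 × 4 × 2 = 501.0 kips.
Bearing (0.625 in plate, F_u = 58 ksi): end bolts L_c = 2.625 − 1.25/2 = 2, R_n = min(1.2×2×0.625×58, 2.4×1.125×0.625×58) = 87 kips/bolt; interior L_c = 4.125 − 1.25 = 2.875, R_n = 97.875 kips/bolt. φR_n = 0.75 × (2×87 + 2×97.875) = 277.3 kips.
Tension yield (gross): A_g = 8.4375×0.625 = 5.2734 in². φR_n = 0.90 × 36 × 5.2734 = 170.9 kips.
Tension rupture (net): A_n = (8.4375 − 2×1.3125)×0.625 = 3.6328 in² (U = 1.0, A_e = A_n). φR_n = 0.75 × 58 × 3.6328 = 158.0 kips.
Governing: min(501.0, 277.3, 170.9, 158.0) = 158.0 kips → net-section rupture.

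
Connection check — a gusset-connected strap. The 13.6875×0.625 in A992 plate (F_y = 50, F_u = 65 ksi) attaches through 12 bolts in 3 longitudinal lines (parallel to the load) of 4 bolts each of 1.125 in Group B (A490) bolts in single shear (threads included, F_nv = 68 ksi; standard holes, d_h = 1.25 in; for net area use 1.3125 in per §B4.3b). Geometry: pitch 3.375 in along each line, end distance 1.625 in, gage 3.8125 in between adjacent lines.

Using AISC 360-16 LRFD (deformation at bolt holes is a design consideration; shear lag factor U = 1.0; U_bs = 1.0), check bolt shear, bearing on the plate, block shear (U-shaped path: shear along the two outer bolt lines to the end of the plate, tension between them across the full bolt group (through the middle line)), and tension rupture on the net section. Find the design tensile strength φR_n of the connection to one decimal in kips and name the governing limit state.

297.1 kips (net-section rupture governs)

Bolt shear: A_b = π(1.125)²/4 = 0.99402 in². φR_n = 0.75 × 68 × 0.99402 × 12 × 1 = 608.3 kips.
Bearing (0.625 in plate, F_u = 65 ksi): end bolts L_c = 1.625 − 1.25/2 = 1, R_n = min(1.2×1×0.625×65, 2.4×1.125×0.625×65) = 48.75 kips/bolt; interior L_c = 3.375 − 1.25 = 2.125, R_n = 103.59 kips/bolt. φR_n = 0.75 × (3×48.75 + 9×103.59) = 808.9 kips.
Block shear: shear path 2×[1.625+3×3.375] = 2×11.75 in, A_gv = 14.688, A_nv = 2×(11.75 − 3.5×1.3125)×0.625 = 8.9453 in²; tension across gage: (7.625 − 2×1.3125)×0.625 = 3.125 in². R_n = min(0.6×65×8.9453, 0.6×50×14.688) + 1.0×65×3.125 = min(348.87, 440.64) + 203.13 = 552 kips. φR_n = 0.75 × 552 = 414.0 kips.
Tension rupture (net): A_n = (13.6875 − 3×1.3125)×0.625 = 6.0938 in² (U = 1.0, A_e = A_n). φR_n = 0.75 × 65 × 6.0938 = 297.1 kips.
Governing: min(608.3, 808.9, 414.0, 297.1) = 297.1 kips → net-section rupture.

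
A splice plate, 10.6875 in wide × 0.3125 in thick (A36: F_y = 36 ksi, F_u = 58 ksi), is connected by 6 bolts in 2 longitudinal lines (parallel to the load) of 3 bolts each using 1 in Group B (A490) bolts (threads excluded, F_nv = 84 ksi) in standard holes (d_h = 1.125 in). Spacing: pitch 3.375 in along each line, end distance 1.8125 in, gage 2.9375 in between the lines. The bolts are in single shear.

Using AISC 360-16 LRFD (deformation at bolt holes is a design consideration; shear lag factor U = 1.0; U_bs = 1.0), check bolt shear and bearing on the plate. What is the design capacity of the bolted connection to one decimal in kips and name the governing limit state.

Bolt shear: A_b = π(1)²/4 = 0.7854 in². φR_n = 0.75 × 84 × 0.7854 × 6 × 1 = 296.9 kips.
Bearing (0.3125 in plate, F_u = 58 ksi): end bolts L_c = 1.8125 − 1.125/2 = 1.25, R_n = min(1.2×1.25×0.3125×58, 2.4×1×0.3125×58) = 27.188 kips/bolt; interior L_c = 3.375 − 1.125 = 2.25, R_n = 43.5 kips/bolt. φR_n = 0.75 × (2×27.188 + 4×43.5) = 171.3 kips.
Governing: min(296.9, 171.3) = 171.3 kips → bearing.

171.3 kips (bearing governs)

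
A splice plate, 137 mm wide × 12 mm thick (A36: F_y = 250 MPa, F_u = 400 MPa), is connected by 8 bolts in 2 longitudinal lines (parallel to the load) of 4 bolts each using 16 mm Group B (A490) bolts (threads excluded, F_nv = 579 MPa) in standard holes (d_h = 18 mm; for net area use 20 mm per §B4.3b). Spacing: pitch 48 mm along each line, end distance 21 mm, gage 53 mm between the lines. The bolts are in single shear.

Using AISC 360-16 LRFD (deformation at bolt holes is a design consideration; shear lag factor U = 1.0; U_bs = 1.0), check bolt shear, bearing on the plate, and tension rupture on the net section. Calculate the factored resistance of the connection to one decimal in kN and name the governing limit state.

349.2 kN (net-section rupture governs)

Bolt shear: A_b = π(16)²/4 = 201.06 mm². φR_n = 0.75 × 579 × 201.06 × 8 × 1 = 698.5 kN.
Bearing (12 mm plate, F_u = 400 MPa): end bolts L_c = 21 − 18/2 = 12, R_n = min(1.2×12×12×400, 2.4×16×12×400) = 69.12 kN/bolt; interior L_c = 48 − 18 = 30, R_n = 172.8 kN/bolt. φR_n = 0.75 × (2×69.12 + 6×172.8) = 881.3 kN.
Tension rupture (net): A_n = (137 − 2×20)×12 = 1164 mm² (U = 1.0, A_e = A_n). φR_n = 0.75 × 400 × 1164 = 349.2 kN.
Governing: min(698.5, 881.3, 349.2) = 349.2 kN → net-section rupture.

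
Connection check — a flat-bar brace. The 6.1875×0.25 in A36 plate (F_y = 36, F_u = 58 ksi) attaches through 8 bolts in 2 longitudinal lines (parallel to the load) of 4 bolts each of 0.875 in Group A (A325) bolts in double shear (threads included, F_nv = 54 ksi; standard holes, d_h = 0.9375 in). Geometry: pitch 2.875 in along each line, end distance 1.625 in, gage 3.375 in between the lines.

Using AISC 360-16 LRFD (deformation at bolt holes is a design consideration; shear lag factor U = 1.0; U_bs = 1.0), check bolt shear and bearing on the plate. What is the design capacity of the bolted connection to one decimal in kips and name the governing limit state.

167.2 kips (bearing governs)

Bolt shear: A_b = π(0.875)²/4 = 0.60132 in². φR_n = 0.75 × 54 × 0.60132 × 8 × 2 = 389.7 kips.
Bearing (0.25 in plate, F_u = 58 ksi): end bolts L_c = 1.625 − 0.9375/2 = 1.15625, R_n = min(1.2×1.15625×0.25×58, 2.4×0.875×0.25×58) = 20.119 kips/bolt; interior L_c = 2.875 − 0.9375 = 1.9375, R_n = 30.45 kips/bolt. φR_n = 0.75 × (2×20.119 + 6×30.45) = 167.2 kips.
Governing: min(389.7, 167.2) = 167.2 kips → bearing.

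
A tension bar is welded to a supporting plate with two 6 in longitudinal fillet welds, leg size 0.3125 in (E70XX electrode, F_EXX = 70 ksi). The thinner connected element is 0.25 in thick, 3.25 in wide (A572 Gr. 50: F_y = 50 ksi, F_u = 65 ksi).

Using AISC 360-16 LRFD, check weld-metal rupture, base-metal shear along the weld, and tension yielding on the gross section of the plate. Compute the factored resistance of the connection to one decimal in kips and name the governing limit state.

36.6 kips (gross-section yield governs)

Weld metal: throat = 0.707×0.3125 = 0.22094 in, L = 2×6 = 12 in. φR_n = 0.75 × 0.6 × 70 × 0.22094 × 12 = 83.5 kips.
Base metal shear (0.25 in plate): yield φR_n = 1.0×0.6×50×0.25×12 = 90.0 kips; rupture φR_n = 0.75×0.6×65×0.25×12 = 87.8 kips; take 87.8 kips (rupture).
Tension yield (gross): A_g = 3.25×0.25 = 0.8125 in². φR_n = 0.90 × 50 × 0.8125 = 36.6 kips.
Governing: min(83.5, 87.8, 36.6) = 36.6 kips → gross-section yield.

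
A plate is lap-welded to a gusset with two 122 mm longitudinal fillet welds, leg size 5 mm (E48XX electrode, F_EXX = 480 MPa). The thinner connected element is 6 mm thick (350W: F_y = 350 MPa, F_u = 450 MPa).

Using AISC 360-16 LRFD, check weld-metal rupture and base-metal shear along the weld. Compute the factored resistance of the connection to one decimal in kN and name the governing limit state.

Weld metal: throat = 0.707×5 = 3.535 mm, L = 2×122 = 244 mm. φR_n = 0.75 × 0.6 × 480 × 3.535 × 244 = 186.3 kN.
Base metal shear (6 mm plate): yield φR_n = 1.0×0.6×350×6×244 = 307.4 kN; rupture φR_n = 0.75×0.6×450×6×244 = 296.5 kN; take 296.5 kN (rupture).
Governing: min(186.3, 296.5) = 186.3 kN → weld metal.

186.3 kN (weld metal governs)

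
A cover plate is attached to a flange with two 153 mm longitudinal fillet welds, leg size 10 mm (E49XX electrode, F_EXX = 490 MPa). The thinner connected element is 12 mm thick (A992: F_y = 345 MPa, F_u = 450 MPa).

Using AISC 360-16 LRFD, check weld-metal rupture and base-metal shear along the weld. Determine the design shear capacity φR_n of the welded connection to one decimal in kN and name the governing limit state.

Weld metal: throat = 0.707×10 = 7.07 mm, L = 2×153 = 306 mm. φR_n = 0.75 × 0.6 × 490 × 7.07 × 306 = 477.0 kN.
Base metal shear (12 mm plate): yield φR_n = 1.0×0.6×345×12×306 = 760.1 kN; rupture φR_n = 0.75×0.6×450×12×306 = 743.6 kN; take 743.6 kN (rupture).
Governing: min(477.0, 743.6) = 477.0 kN → weld metal.

477.0 kN (weld metal governs)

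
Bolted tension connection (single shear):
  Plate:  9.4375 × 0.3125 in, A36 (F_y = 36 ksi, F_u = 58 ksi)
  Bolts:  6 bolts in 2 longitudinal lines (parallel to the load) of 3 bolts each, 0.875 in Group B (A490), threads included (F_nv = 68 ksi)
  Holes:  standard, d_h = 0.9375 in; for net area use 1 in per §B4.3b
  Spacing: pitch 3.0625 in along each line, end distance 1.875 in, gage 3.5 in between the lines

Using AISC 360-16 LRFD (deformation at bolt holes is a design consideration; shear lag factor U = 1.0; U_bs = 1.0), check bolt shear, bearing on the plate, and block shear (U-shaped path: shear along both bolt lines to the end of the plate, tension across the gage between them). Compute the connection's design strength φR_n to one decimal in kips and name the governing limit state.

115.0 kips (block shear governs)

Bolt shear: A_b = π(0.875)²/4 = 0.60132 in². φR_n = 0.75 × 68 × 0.60132 × 6 × 1 = 184.0 kips.
Bearing (0.3125 in plate, F_u = 58 ksi): end bolts L_c = 1.875 − 0.9375/2 = 1.40625, R_n = min(1.2×1.40625×0.3125×58, 2.4×0.875×0.3125×58) = 30.586 kips/bolt; interior L_c = 3.0625 − 0.9375 = 2.125, R_n = 38.063 kips/bolt. φR_n = 0.75 × (2×30.586 + 4×38.063) = 160.1 kips.
Block shear: shear path 2×[1.875+2×3.0625] = 2×8 in, A_gv = 5, A_nv = 2×(8 − 2.5×1)×0.3125 = 3.4375 in²; tension across gage: (3.5 − 1×1)×0.3125 = 0.78125 in². R_n = min(0.6×58×3.4375, 0.6×36×5) + 1.0×58×0.78125 = min(119.63, 108) + 45.313 = 153.31 kips. φR_n = 0.75 × 153.31 = 115.0 kips.
Governing: min(184.0, 160.1, 115.0) = 115.0 kips → block shear.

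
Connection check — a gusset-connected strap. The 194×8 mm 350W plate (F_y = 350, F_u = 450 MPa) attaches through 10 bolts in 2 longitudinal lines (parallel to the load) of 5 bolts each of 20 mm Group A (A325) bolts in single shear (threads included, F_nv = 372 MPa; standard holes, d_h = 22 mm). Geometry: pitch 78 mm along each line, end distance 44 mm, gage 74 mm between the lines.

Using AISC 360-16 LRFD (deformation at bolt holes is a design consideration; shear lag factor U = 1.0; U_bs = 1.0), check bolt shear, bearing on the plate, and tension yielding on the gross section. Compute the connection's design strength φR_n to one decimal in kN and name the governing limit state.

Bolt shear: A_b = π(20)²/4 = 314.16 mm². φR_n = 0.75 × 372 × 314.16 × 10 × 1 = 876.5 kN.
Bearing (8 mm plate, F_u = 450 MPa): end bolts L_c = 44 − 22/2 = 33, R_n = min(1.2×33×8×450, 2.4×20×8×450) = 142.56 kN/bolt; interior L_c = 78 − 22 = 56, R_n = 172.8 kN/bolt. φR_n = 0.75 × (2×142.56 + 8×172.8) = 1250.6 kN.
Tension yield (gross): A_g = 194×8 = 1552 mm². φR_n = 0.90 × 350 × 1552 = 488.9 kN.
Governing: min(876.5, 1250.6, 488.9) = 488.9 kN → gross-section yield.

488.9 kN (gross-section yield governs)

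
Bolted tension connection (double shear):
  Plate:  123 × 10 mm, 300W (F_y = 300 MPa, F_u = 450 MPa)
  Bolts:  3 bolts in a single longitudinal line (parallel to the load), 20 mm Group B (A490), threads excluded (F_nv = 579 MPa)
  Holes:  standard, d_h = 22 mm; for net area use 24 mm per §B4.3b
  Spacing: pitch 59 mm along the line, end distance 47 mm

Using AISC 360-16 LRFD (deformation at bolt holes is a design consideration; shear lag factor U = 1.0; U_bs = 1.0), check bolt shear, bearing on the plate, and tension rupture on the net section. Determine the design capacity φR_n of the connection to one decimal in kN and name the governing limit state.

334.1 kN (net-section rupture governs)

Bolt shear: A_b = π(20)²/4 = 314.16 mm². φR_n = 0.75 × 579 × 314.16 × 3 × 2 = 818.5 kN.
Bearing (10 mm plate, F_u = 450 MPa): end bolts L_c = 47 − 22/2 = 36, R_n = min(1.2×36×10×450, 2.4×20×10×450) = 194.4 kN/bolt; interior L_c = 59 − 22 = 37, R_n = 199.8 kN/bolt. φR_n = 0.75 × (1×194.4 + 2×199.8) = 445.5 kN.
Tension rupture (net): A_n = (123 − 1×24)×10 = 990 mm² (U = 1.0, A_e = A_n). φR_n = 0.75 × 450 × 990 = 334.1 kN.
Governing: min(818.5, 445.5, 334.1) = 334.1 kN → net-section rupture.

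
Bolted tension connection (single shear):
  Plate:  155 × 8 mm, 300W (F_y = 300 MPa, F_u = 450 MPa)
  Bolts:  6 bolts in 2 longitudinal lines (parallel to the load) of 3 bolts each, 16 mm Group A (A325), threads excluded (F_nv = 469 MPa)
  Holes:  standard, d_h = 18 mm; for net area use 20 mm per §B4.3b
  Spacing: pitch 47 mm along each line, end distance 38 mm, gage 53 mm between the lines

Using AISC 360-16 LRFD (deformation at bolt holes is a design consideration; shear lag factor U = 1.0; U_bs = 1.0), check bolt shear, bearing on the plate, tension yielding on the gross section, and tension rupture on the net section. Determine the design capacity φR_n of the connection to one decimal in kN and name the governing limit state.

310.5 kN (net-section rupture governs)

Bolt shear: A_b = π(16)²/4 = 201.06 mm². φR_n = 0.75 × 469 × 201.06 × 6 × 1 = 424.3 kN.
Bearing (8 mm plate, F_u = 450 MPa): end bolts L_c = 38 − 18/2 = 29, R_n = min(1.2×29×8×450, 2.4×16×8×450) = 125.28 kN/bolt; interior L_c = 47 − 18 = 29, R_n = 125.28 kN/bolt. φR_n = 0.75 × (2×125.28 + 4×125.28) = 563.8 kN.
Tension yield (gross): A_g = 155×8 = 1240 mm². φR_n = 0.90 × 300 × 1240 = 334.8 kN.
Tension rupture (net): A_n = (155 − 2×20)×8 = 920 mm² (U = 1.0, A_e = A_n). φR_n = 0.75 × 450 × 920 = 310.5 kN.
Governing: min(424.3, 563.8, 334.8, 310.5) = 310.5 kN → net-section rupture.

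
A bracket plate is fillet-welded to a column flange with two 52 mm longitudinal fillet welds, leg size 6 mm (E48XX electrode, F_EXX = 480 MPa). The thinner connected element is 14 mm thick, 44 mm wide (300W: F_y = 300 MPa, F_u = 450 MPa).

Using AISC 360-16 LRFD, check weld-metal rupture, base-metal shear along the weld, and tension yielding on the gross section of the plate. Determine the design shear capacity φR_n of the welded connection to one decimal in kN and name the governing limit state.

Weld metal: throat = 0.707×6 = 4.242 mm, L = 2×52 = 104 mm. φR_n = 0.75 × 0.6 × 480 × 4.242 × 104 = 95.3 kN.
Base metal shear (14 mm plate): yield φR_n = 1.0×0.6×300×14×104 = 262.1 kN; rupture φR_n = 0.75×0.6×450×14×104 = 294.8 kN; take 262.1 kN (yield).
Tension yield (gross): A_g = 44×14 = 616 mm². φR_n = 0.90 × 300 × 616 = 166.3 kN.
Governing: min(95.3, 262.1, 166.3) = 95.3 kN → weld metal.

95.3 kN (weld metal governs)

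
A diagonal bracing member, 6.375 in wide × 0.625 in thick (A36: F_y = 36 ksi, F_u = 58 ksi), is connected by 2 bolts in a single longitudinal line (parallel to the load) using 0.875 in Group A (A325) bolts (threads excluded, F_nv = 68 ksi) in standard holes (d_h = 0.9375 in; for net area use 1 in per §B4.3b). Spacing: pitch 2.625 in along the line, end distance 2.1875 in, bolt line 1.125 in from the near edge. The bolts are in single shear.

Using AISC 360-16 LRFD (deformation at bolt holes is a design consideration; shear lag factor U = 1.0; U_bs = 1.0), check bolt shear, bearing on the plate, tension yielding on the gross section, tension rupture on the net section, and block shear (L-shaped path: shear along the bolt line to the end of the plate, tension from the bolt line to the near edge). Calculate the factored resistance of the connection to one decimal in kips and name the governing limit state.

61.3 kips (bolt shear governs)

Bolt shear: A_b = π(0.875)²/4 = 0.60132 in². φR_n = 0.75 × 68 × 0.60132 × 2 × 1 = 61.3 kips.
Bearing (0.625 in plate, F_u = 58 ksi): end bolts L_c = 2.1875 − 0.9375/2 = 1.71875, R_n = min(1.2×1.71875×0.625×58, 2.4×0.875×0.625×58) = 74.766 kips/bolt; interior L_c = 2.625 − 0.9375 = 1.6875, R_n = 73.406 kips/bolt. φR_n = 0.75 × (1×74.766 + 1×73.406) = 111.1 kips.
Tension yield (gross): A_g = 6.375×0.625 = 3.9844 in². φR_n = 0.90 × 36 × 3.9844 = 129.1 kips.
Tension rupture (net): A_n = (6.375 − 1×1)×0.625 = 3.3594 in² (U = 1.0, A_e = A_n). φR_n = 0.75 × 58 × 3.3594 = 146.1 kips.
Block shear: shear path 1×[2.1875+1×2.625] = 1×4.8125 in, A_gv = 3.0078, A_nv = 1×(4.8125 − 1.5×1)×0.625 = 2.0703 in²; tension to near edge: (1.125 − 0.5×1)×0.625 = 0.39063 in². R_n = min(0.6×58×2.0703, 0.6×36×3.0078) + 1.0×58×0.39063 = min(72.046, 64.968) + 22.657 = 87.625 kips. φR_n = 0.75 × 87.625 = 65.7 kips.
Governing: min(61.3, 111.1, 129.1, 146.1, 65.7) = 61.3 kips → bolt shear.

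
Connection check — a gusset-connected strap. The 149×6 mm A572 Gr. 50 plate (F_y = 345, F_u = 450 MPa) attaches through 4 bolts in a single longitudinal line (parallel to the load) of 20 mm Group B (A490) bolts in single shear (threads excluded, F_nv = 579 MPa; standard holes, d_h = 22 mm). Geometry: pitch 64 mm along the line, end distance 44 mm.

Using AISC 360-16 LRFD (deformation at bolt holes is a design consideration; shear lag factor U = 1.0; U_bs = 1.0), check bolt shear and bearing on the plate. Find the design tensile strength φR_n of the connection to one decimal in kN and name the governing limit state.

Bolt shear: A_b = π(20)²/4 = 314.16 mm². φR_n = 0.75 × 579 × 314.16 × 4 × 1 = 545.7 kN.
Bearing (6 mm plate, F_u = 450 MPa): end bolts L_c = 44 − 22/2 = 33, R_n = min(1.2×33×6×450, 2.4×20×6×450) = 106.92 kN/bolt; interior L_c = 64 − 22 = 42, R_n = 129.6 kN/bolt. φR_n = 0.75 × (1×106.92 + 3×129.6) = 371.8 kN.
Governing: min(545.7, 371.8) = 371.8 kN → bearing.

371.8 kN (bearing governs)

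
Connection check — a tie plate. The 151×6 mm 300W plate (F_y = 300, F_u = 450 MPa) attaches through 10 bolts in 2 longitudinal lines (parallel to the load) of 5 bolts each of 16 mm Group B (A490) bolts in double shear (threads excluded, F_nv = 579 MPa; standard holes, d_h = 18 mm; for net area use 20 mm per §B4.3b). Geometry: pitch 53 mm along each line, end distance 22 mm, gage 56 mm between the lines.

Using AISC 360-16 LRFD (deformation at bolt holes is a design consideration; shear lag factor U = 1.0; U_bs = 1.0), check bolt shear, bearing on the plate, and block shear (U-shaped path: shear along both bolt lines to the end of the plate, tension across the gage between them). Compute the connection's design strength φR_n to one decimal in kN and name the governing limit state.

Bolt shear: A_b = π(16)²/4 = 201.06 mm². φR_n = 0.75 × 579 × 201.06 × 10 × 2 = 1746.2 kN.
Bearing (6 mm plate, F_u = 450 MPa): end bolts L_c = 22 − 18/2 = 13, R_n = min(1.2×13×6×450, 2.4×16×6×450) = 42.12 kN/bolt; interior L_c = 53 − 18 = 35, R_n = 103.68 kN/bolt. φR_n = 0.75 × (2×42.12 + 8×103.68) = 685.3 kN.
Block shear: shear path 2×[22+4×53] = 2×234 mm, A_gv = 2808, A_nv = 2×(234 − 4.5×20)×6 = 1728 mm²; tension across gage: (56 − 1×20)×6 = 216 mm². R_n = min(0.6×450×1728, 0.6×300×2808) + 1.0×450×216 = min(466.56, 505.44) + 97.2 = 563.76 kN. φR_n = 0.75 × 563.76 = 422.8 kN.
Governing: min(1746.2, 685.3, 422.8) = 422.8 kN → block shear.

422.8 kN (block shear governs)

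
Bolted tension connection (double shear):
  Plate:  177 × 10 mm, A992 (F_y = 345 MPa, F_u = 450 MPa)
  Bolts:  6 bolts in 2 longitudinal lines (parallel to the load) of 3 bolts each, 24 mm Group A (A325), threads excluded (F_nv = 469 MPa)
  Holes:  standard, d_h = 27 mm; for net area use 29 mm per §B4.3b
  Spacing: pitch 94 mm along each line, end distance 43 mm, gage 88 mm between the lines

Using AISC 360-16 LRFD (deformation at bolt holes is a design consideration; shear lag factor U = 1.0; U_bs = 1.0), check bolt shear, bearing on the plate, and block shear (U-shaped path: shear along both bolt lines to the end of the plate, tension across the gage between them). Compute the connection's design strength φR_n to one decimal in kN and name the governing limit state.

Bolt shear: A_b = π(24)²/4 = 452.39 mm². φR_n = 0.75 × 469 × 452.39 × 6 × 2 = 1909.5 kN.
Bearing (10 mm plate, F_u = 450 MPa): end bolts L_c = 43 − 27/2 = 29.5, R_n = min(1.2×29.5×10×450, 2.4×24×10×450) = 159.3 kN/bolt; interior L_c = 94 − 27 = 67, R_n = 259.2 kN/bolt. φR_n = 0.75 × (2×159.3 + 4×259.2) = 1016.6 kN.
Block shear: shear path 2×[43+2×94] = 2×231 mm, A_gv = 4620, A_nv = 2×(231 − 2.5×29)×10 = 3170 mm²; tension across gage: (88 − 1×29)×10 = 590 mm². R_n = min(0.6×450×3170, 0.6×345×4620) + 1.0×450×590 = min(855.9, 956.34) + 265.5 = 1121.4 kN. φR_n = 0.75 × 1121.4 = 841.1 kN.
Governing: min(1909.5, 1016.6, 841.1) = 841.1 kN → block shear.

841.1 kN (block shear governs)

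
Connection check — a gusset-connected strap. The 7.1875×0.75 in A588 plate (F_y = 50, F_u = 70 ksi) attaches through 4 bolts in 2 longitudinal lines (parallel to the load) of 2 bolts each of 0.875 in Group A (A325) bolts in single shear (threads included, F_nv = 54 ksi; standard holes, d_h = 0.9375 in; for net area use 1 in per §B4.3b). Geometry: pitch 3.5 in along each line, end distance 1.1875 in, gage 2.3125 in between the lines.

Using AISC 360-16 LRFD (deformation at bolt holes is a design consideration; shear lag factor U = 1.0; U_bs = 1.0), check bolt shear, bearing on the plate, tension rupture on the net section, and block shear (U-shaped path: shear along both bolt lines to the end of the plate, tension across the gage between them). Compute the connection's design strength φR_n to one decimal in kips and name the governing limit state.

97.4 kips (bolt shear governs)

Bolt shear: A_b = π(0.875)²/4 = 0.60132 in². φR_n = 0.75 × 54 × 0.60132 × 4 × 1 = 97.4 kips.
Bearing (0.75 in plate, F_u = 70 ksi): end bolts L_c = 1.1875 − 0.9375/2 = 0.71875, R_n = min(1.2×0.71875×0.75×70, 2.4×0.875×0.75×70) = 45.281 kips/bolt; interior L_c = 3.5 − 0.9375 = 2.5625, R_n = 110.25 kips/bolt. φR_n = 0.75 × (2×45.281 + 2×110.25) = 233.3 kips.
Tension rupture (net): A_n = (7.1875 − 2×1)×0.75 = 3.8906 in² (U = 1.0, A_e = A_n). φR_n = 0.75 × 70 × 3.8906 = 204.3 kips.
Block shear: shear path 2×[1.1875+1×3.5] = 2×4.6875 in, A_gv = 7.0313, A_nv = 2×(4.6875 − 1.5×1)×0.75 = 4.7813 in²; tension across gage: (2.3125 − 1×1)×0.75 = 0.98438 in². R_n = min(0.6×70×4.7813, 0.6×50×7.0313) + 1.0×70×0.98438 = min(200.81, 210.94) + 68.907 = 269.72 kips. φR_n = 0.75 × 269.72 = 202.3 kips.
Governing: min(97.4, 233.3, 204.3, 202.3) = 97.4 kips → bolt shear.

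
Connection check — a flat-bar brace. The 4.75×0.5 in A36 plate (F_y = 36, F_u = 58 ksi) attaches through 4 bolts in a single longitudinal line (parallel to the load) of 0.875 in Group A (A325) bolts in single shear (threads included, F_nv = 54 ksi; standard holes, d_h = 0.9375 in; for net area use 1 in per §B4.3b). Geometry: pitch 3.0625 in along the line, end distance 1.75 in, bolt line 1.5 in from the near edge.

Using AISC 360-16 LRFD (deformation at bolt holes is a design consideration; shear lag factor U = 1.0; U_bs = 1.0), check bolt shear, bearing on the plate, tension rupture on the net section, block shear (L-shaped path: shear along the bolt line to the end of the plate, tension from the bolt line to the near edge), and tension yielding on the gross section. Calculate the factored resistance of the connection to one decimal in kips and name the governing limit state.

Bolt shear: A_b = π(0.875)²/4 = 0.60132 in². φR_n = 0.75 × 54 × 0.60132 × 4 × 1 = 97.4 kips.
Bearing (0.5 in plate, F_u = 58 ksi): end bolts L_c = 1.75 − 0.9375/2 = 1.28125, R_n = min(1.2×1.28125×0.5×58, 2.4×0.875×0.5×58) = 44.588 kips/bolt; interior L_c = 3.0625 − 0.9375 = 2.125, R_n = 60.9 kips/bolt. φR_n = 0.75 × (1×44.588 + 3×60.9) = 170.5 kips.
Tension rupture (net): A_n = (4.75 − 1×1)×0.5 = 1.875 in² (U = 1.0, A_e = A_n). φR_n = 0.75 × 58 × 1.875 = 81.6 kips.
Block shear: shear path 1×[1.75+3×3.0625] = 1×10.9375 in, A_gv = 5.4688, A_nv = 1×(10.9375 − 3.5×1)×0.5 = 3.7188 in²; tension to near edge: (1.5 − 0.5×1)×0.5 = 0.5 in². R_n = min(0.6×58×3.7188, 0.6×36×5.4688) + 1.0×58×0.5 = min(129.41, 118.13) + 29 = 147.13 kips. φR_n = 0.75 × 147.13 = 110.3 kips.
Tension yield (gross): A_g = 4.75×0.5 = 2.375 in². φR_n = 0.90 × 36 × 2.375 = 77.0 kips.
Governing: min(97.4, 170.5, 81.6, 110.3, 77.0) = 77.0 kips → gross-section yield.

77.0 kips (gross-section yield governs)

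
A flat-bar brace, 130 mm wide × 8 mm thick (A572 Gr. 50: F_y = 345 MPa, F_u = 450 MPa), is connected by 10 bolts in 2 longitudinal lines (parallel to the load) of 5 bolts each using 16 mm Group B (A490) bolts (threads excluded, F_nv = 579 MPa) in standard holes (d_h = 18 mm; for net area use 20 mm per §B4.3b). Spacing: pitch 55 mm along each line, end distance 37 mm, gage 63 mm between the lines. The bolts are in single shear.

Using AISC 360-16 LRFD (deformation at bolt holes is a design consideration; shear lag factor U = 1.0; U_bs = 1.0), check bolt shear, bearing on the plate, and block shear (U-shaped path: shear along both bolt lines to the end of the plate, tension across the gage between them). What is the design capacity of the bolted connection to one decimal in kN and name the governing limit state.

657.2 kN (block shear governs)

Bolt shear: A_b = π(16)²/4 = 201.06 mm². φR_n = 0.75 × 579 × 201.06 × 10 × 1 = 873.1 kN.
Bearing (8 mm plate, F_u = 450 MPa): end bolts L_c = 37 − 18/2 = 28, R_n = min(1.2×28×8×450, 2.4×16×8×450) = 120.96 kN/bolt; interior L_c = 55 − 18 = 37, R_n = 138.24 kN/bolt. φR_n = 0.75 × (2×120.96 + 8×138.24) = 1010.9 kN.
Block shear: shear path 2×[37+4×55] = 2×257 mm, A_gv = 4112, A_nv = 2×(257 − 4.5×20)×8 = 2672 mm²; tension across gage: (63 − 1×20)×8 = 344 mm². R_n = min(0.6×450×2672, 0.6×345×4112) + 1.0×450×344 = min(721.44, 851.18) + 154.8 = 876.24 kN. φR_n = 0.75 × 876.24 = 657.2 kN.
Governing: min(873.1, 1010.9, 657.2) = 657.2 kN → block shear.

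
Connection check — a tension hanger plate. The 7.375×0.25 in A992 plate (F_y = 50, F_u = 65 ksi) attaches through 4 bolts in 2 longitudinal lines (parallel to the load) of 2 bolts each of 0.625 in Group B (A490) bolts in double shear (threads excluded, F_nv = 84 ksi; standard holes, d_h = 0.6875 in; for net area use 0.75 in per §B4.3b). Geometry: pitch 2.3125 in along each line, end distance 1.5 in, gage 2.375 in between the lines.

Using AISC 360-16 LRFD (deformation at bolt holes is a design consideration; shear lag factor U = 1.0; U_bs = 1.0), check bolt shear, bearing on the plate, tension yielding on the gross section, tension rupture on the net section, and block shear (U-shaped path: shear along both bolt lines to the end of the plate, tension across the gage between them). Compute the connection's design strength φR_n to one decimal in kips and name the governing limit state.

Bolt shear: A_b = π(0.625)²/4 = 0.3068 in². φR_n = 0.75 × 84 × 0.3068 × 4 × 2 = 154.6 kips.
Bearing (0.25 in plate, F_u = 65 ksi): end bolts L_c = 1.5 − 0.6875/2 = 1.15625, R_n = min(1.2×1.15625×0.25×65, 2.4×0.625×0.25×65) = 22.547 kips/bolt; interior L_c = 2.3125 − 0.6875 = 1.625, R_n = 24.375 kips/bolt. φR_n = 0.75 × (2×22.547 + 2×24.375) = 70.4 kips.
Tension yield (gross): A_g = 7.375×0.25 = 1.8438 in². φR_n = 0.90 × 50 × 1.8438 = 83.0 kips.
Tension rupture (net): A_n = (7.375 − 2×0.75)×0.25 = 1.4688 in² (U = 1.0, A_e = A_n). φR_n = 0.75 × 65 × 1.4688 = 71.6 kips.
Block shear: shear path 2×[1.5+1×2.3125] = 2×3.8125 in, A_gv = 1.9063, A_nv = 2×(3.8125 − 1.5×0.75)×0.25 = 1.3438 in²; tension across gage: (2.375 − 1×0.75)×0.25 = 0.40625 in². R_n = min(0.6×65×1.3438, 0.6×50×1.9063) + 1.0×65×0.40625 = min(52.408, 57.189) + 26.406 = 78.814 kips. φR_n = 0.75 × 78.814 = 59.1 kips.
Governing: min(154.6, 70.4, 83.0, 71.6, 59.1) = 59.1 kips → block shear.

59.1 kips (block shear governs)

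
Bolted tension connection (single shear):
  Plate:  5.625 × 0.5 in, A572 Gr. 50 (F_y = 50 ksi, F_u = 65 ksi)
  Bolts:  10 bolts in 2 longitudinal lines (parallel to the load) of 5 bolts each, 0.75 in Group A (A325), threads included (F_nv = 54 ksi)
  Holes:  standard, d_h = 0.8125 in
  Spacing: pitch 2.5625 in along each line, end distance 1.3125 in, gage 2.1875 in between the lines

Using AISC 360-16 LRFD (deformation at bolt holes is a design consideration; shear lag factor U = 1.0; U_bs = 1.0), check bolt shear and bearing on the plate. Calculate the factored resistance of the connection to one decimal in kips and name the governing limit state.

Bolt shear: A_b = π(0.75)²/4 = 0.44179 in². φR_n = 0.75 × 54 × 0.44179 × 10 × 1 = 178.9 kips.
Bearing (0.5 in plate, F_u = 65 ksi): end bolts L_c = 1.3125 − 0.8125/2 = 0.90625, R_n = min(1.2×0.90625×0.5×65, 2.4×0.75×0.5×65) = 35.344 kips/bolt; interior L_c = 2.5625 − 0.8125 = 1.75, R_n = 58.5 kips/bolt. φR_n = 0.75 × (2×35.344 + 8×58.5) = 404.0 kips.
Governing: min(178.9, 404.0) = 178.9 kips → bolt shear.

178.9 kips (bolt shear governs)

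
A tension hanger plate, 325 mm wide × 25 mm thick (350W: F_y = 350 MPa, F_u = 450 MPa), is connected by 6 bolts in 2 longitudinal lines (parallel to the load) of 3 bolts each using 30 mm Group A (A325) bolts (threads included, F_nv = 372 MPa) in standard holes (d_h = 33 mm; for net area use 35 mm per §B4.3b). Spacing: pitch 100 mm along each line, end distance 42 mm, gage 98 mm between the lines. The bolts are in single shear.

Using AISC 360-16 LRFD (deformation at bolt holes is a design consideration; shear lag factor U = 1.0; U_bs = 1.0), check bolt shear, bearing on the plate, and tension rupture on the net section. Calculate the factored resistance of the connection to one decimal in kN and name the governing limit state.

Bolt shear: A_b = π(30)²/4 = 706.86 mm². φR_n = 0.75 × 372 × 706.86 × 6 × 1 = 1183.3 kN.
Bearing (25 mm plate, F_u = 450 MPa): end bolts L_c = 42 − 33/2 = 25.5, R_n = min(1.2×25.5×25×450, 2.4×30×25×450) = 344.25 kN/bolt; interior L_c = 100 − 33 = 67, R_n = 810 kN/bolt. φR_n = 0.75 × (2×344.25 + 4×810) = 2946.4 kN.
Tension rupture (net): A_n = (325 − 2×35)×25 = 6375 mm² (U = 1.0, A_e = A_n). φR_n = 0.75 × 450 × 6375 = 2151.6 kN.
Governing: min(1183.3, 2946.4, 2151.6) = 1183.3 kN → bolt shear.

1183.3 kN (bolt shear governs)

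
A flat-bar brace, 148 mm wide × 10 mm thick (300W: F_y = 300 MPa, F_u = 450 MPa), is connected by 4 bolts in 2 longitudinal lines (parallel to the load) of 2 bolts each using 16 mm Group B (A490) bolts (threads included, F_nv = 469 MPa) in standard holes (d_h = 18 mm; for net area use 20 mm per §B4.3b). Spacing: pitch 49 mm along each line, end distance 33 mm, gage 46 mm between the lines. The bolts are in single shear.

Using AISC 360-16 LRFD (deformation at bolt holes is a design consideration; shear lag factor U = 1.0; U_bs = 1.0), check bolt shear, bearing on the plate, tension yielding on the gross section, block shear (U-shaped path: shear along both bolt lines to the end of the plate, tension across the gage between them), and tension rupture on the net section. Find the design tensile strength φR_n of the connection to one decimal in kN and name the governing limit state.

282.9 kN (bolt shear governs)

Bolt shear: A_b = π(16)²/4 = 201.06 mm². φR_n = 0.75 × 469 × 201.06 × 4 × 1 = 282.9 kN.
Bearing (10 mm plate, F_u = 450 MPa): end bolts L_c = 33 − 18/2 = 24, R_n = min(1.2×24×10×450, 2.4×16×10×450) = 129.6 kN/bolt; interior L_c = 49 − 18 = 31, R_n = 167.4 kN/bolt. φR_n = 0.75 × (2×129.6 + 2×167.4) = 445.5 kN.
Tension yield (gross): A_g = 148×10 = 1480 mm². φR_n = 0.90 × 300 × 1480 = 399.6 kN.
Block shear: shear path 2×[33+1×49] = 2×82 mm, A_gv = 1640, A_nv = 2×(82 − 1.5×20)×10 = 1040 mm²; tension across gage: (46 − 1×20)×10 = 260 mm². R_n = min(0.6×450×1040, 0.6×300×1640) + 1.0×450×260 = min(280.8, 295.2) + 117 = 397.8 kN. φR_n = 0.75 × 397.8 = 298.4 kN.
Tension rupture (net): A_n = (148 − 2×20)×10 = 1080 mm² (U = 1.0, A_e = A_n). φR_n = 0.75 × 450 × 1080 = 364.5 kN.
Governing: min(282.9, 445.5, 399.6, 298.4, 364.5) = 282.9 kN → bolt shear.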